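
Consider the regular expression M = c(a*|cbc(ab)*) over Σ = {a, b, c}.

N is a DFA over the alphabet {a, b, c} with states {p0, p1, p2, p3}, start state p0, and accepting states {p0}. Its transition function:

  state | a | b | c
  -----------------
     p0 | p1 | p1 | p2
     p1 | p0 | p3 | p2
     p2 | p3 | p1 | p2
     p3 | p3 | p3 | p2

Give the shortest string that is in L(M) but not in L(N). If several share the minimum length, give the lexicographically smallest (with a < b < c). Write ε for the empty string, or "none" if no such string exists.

The string c is accepted by M but not by N.
No shorter string lies in the difference, and c is the lexicographically first length-1 string in L(M) \ L(N).

c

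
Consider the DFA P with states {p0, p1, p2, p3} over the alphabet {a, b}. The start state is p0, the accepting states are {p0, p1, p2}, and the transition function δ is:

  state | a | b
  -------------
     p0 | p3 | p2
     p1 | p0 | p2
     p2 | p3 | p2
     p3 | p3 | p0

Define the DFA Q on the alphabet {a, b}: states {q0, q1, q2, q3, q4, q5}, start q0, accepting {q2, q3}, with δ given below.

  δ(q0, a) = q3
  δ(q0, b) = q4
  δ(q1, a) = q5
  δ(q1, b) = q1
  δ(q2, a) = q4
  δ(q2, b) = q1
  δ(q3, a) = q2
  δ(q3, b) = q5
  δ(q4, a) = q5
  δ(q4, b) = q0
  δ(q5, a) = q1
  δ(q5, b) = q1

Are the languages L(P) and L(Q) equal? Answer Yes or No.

The empty string ε is accepted by P but rejected by Q.
So L(P) ≠ L(Q).

No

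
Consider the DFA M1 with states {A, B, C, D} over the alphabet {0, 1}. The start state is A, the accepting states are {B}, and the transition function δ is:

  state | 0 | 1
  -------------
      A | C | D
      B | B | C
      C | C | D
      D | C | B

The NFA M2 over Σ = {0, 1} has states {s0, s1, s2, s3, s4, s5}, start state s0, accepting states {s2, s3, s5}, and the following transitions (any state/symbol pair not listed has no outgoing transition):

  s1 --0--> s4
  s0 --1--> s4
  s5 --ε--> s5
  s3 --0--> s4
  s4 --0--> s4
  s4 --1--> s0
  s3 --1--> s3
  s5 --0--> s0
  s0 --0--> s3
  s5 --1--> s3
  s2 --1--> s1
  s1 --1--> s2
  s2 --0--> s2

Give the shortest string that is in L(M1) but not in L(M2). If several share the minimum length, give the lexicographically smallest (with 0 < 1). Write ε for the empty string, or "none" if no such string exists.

The string 11 is accepted by M1 but not by M2.
No shorter string lies in the difference, and 11 is the lexicographically first length-2 string in L(M1) \ L(M2).

11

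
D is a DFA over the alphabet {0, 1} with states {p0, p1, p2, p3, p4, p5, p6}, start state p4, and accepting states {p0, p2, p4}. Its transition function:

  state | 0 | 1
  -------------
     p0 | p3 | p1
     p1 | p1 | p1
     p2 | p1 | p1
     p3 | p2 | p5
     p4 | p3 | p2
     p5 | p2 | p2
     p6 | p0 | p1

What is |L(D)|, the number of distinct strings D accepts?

The useful subgraph on states {p2, p3, p4, p5} is acyclic, so L(D) is finite; the longest accepting path visits 4 useful states, giving maximum string length 3.
Counting accepting paths from p4 by length: 1 of length 0, 1 of length 1, 1 of length 2, 2 of length 3. Total 5.

5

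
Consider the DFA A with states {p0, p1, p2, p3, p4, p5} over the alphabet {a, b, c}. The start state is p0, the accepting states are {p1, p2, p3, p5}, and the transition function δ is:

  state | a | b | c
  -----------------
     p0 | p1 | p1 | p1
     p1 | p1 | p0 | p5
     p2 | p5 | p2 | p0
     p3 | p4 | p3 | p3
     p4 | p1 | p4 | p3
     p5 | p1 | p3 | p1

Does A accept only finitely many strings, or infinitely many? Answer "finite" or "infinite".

infinite

State p0 is reachable from the start and can reach an accepting state, and it lies on the cycle p0 → p1 → p0.
Traversing that cycle any number of times yields accepted strings of unbounded length, so the language is infinite.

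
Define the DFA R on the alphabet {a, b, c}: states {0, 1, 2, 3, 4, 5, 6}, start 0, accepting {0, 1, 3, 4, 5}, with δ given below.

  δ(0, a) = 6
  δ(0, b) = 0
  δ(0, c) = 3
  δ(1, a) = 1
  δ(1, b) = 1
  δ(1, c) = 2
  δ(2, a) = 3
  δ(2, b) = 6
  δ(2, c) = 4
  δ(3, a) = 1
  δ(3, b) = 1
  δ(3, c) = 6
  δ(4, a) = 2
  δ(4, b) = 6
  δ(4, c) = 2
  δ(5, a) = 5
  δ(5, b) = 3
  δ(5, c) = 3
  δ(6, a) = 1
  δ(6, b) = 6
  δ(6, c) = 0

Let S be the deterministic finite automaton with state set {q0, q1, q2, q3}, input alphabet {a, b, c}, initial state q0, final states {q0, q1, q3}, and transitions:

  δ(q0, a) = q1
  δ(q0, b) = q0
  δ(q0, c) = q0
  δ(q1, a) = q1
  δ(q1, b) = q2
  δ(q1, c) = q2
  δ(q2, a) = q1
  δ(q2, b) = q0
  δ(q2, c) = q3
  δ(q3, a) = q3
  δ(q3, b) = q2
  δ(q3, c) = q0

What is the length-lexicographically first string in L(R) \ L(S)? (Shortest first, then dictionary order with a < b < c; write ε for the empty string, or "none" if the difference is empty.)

The string ac is accepted by R but not by S.
No shorter string lies in the difference, and ac is the lexicographically first length-2 string in L(R) \ L(S).

ac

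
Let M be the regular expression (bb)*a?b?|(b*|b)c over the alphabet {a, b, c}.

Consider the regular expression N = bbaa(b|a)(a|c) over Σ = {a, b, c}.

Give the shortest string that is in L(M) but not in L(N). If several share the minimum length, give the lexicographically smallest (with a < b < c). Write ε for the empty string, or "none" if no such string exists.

ε

The empty string ε is accepted by M but not by N.
Since ε is the unique shortest string, it is the required witness.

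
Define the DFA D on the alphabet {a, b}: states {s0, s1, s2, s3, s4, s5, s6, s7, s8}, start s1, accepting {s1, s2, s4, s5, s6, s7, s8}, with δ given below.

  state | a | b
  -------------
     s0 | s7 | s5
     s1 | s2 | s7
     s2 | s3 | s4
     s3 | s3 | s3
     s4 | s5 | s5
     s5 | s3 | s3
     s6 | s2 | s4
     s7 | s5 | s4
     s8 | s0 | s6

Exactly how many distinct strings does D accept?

The useful subgraph on states {s1, s2, s4, s5, s7} is acyclic, so L(D) is finite; the longest accepting path visits 4 useful states, giving maximum string length 3.
Counting accepting paths from s1 by length: 1 of length 0, 2 of length 1, 3 of length 2, 4 of length 3. Total 10.

10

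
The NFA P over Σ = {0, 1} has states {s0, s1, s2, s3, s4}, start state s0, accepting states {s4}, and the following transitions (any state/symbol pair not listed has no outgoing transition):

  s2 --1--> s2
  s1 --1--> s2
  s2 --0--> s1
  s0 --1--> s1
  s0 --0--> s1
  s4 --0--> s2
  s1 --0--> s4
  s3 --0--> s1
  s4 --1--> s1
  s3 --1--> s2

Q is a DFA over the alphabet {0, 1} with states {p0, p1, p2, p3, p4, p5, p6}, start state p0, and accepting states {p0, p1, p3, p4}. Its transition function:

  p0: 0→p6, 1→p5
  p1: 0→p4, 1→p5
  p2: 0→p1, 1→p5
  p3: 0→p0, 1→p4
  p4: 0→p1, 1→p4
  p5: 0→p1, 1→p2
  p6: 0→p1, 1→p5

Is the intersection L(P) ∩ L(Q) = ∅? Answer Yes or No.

No

The string 00 is accepted by both P and Q.
Hence L(P) ∩ L(Q) ≠ ∅.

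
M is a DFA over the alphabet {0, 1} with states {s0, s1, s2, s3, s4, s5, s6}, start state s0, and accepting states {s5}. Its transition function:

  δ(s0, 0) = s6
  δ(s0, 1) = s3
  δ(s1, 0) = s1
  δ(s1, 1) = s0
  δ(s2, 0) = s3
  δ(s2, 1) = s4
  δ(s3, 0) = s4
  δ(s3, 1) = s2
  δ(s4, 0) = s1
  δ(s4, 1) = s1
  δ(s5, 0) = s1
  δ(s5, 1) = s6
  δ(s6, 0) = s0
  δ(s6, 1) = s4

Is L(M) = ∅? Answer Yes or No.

Yes

The states reachable from the start state are {s0, s1, s2, s3, s4, s6}.
None of the accepting states {s5} is reachable, so no string is accepted and L(M) = ∅.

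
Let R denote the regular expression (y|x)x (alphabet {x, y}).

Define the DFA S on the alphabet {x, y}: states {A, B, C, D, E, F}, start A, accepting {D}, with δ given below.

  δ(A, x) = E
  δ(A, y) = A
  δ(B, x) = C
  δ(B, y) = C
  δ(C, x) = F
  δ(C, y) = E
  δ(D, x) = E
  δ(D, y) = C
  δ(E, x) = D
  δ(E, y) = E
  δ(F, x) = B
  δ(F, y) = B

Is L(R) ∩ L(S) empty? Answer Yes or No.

No

The string xx is accepted by both R and S.
Hence L(R) ∩ L(S) ≠ ∅.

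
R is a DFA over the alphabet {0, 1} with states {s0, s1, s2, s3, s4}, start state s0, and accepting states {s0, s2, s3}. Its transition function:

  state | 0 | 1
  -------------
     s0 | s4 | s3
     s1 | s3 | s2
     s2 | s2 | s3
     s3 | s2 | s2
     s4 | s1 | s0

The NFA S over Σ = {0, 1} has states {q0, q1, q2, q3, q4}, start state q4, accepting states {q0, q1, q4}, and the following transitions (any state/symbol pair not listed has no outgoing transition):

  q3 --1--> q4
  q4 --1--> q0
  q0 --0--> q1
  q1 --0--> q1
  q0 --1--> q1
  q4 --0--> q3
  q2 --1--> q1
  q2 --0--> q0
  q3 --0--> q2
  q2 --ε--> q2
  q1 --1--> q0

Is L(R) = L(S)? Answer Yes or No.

Exploring the product automaton R × S from the start pair (s0, q4), following both machines on each input symbol, reaches 5 state pairs: (s0, q4), (s4, q3), (s3, q0), (s1, q2), (s2, q1).
R accepts in {s0, s2, s3} and S accepts in {q0, q1, q4}. In every reachable pair the two components are either both accepting — (s0, q4), (s3, q0), (s2, q1) — or both non-accepting, so no string is accepted by exactly one of the machines: L(R) \ L(S) and L(S) \ L(R) are both empty.
Hence every string is accepted by R iff it is accepted by S, and the two languages coincide.

Yes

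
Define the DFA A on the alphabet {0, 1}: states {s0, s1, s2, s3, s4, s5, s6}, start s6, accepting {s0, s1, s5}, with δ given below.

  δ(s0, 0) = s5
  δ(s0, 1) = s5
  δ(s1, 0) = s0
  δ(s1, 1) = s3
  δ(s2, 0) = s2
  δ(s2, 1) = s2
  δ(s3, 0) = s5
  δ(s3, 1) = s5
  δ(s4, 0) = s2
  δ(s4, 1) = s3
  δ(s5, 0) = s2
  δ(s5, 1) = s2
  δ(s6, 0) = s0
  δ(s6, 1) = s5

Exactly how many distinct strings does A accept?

4

The useful subgraph on states {s0, s5, s6} is acyclic, so L(A) is finite; the longest accepting path visits 3 useful states, giving maximum string length 2.
Counting accepting paths from s6 by length: 2 of length 1, 2 of length 2. Total 4.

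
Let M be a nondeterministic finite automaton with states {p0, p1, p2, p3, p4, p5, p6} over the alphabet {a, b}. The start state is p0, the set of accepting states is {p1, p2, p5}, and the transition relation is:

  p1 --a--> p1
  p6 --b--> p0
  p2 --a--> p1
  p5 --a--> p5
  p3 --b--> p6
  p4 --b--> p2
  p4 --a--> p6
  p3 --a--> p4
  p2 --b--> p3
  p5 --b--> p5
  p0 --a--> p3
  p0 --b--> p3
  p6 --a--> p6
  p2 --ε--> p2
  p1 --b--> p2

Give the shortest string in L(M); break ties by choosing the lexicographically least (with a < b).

A breadth-first search from p0 reaches an accepting state first via the path p0 → p3 → p4 → p2 on input aab.
No string of length < 3 is accepted (BFS exhausts all shorter strings without reaching an accepting state), and aab is the lexicographically least accepting string of length 3.

aab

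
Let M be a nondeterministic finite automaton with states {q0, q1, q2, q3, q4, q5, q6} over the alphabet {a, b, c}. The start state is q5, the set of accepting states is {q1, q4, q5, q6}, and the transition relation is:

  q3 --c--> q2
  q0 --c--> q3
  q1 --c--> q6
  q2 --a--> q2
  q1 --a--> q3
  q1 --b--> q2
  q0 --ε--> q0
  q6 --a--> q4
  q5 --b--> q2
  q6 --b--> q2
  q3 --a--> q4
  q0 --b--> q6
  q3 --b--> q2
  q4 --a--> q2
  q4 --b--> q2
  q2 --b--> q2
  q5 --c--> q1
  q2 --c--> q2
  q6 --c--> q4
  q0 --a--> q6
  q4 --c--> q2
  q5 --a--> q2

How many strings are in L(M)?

The useful subgraph on states {q1, q3, q4, q5, q6} is acyclic, so L(M) is finite; the longest accepting path visits 4 useful states, giving maximum string length 3.
Counting accepting paths from q5 by length: 1 of length 0, 1 of length 1, 1 of length 2, 3 of length 3. Total 6.

6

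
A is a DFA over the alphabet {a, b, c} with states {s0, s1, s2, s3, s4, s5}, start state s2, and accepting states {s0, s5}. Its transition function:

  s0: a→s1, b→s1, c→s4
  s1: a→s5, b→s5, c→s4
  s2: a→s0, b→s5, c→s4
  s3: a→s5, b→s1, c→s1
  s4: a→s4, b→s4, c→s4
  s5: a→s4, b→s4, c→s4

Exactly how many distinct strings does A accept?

6

The useful subgraph on states {s0, s1, s2, s5} is acyclic, so L(A) is finite; the longest accepting path visits 4 useful states, giving maximum string length 3.
Counting accepting paths from s2 by length: 2 of length 1, 4 of length 3. Total 6.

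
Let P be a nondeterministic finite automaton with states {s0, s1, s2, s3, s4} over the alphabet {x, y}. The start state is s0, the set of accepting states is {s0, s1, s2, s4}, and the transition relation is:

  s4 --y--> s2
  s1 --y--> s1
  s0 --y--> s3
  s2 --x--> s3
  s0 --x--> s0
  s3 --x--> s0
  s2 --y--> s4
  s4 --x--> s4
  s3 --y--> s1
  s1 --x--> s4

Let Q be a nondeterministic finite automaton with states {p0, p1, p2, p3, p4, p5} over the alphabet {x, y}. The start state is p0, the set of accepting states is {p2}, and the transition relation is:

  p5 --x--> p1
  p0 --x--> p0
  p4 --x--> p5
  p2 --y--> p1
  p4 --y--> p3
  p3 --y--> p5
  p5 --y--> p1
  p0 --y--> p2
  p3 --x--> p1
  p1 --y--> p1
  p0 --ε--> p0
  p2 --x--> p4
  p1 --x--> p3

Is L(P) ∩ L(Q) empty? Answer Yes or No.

Exploring the product automaton P × Q from the start pair (s0, p0), following both machines on each input symbol, reaches 15 state pairs: (s0, p0), (s3, p2), (s0, p4), (s1, p1), (s0, p5), (s3, p3), (s4, p3), (s0, p1), (s3, p1), (s1, p5), (s4, p1), (s2, p5), (s0, p3), (s2, p1), (s3, p5).
P accepts in {s0, s1, s2, s4} and Q accepts in {p2}; no reachable pair has both components accepting, so no string drives both machines to acceptance simultaneously and L(P) ∩ L(Q) = ∅.
So no string is accepted by both, and the intersection is empty.

Yes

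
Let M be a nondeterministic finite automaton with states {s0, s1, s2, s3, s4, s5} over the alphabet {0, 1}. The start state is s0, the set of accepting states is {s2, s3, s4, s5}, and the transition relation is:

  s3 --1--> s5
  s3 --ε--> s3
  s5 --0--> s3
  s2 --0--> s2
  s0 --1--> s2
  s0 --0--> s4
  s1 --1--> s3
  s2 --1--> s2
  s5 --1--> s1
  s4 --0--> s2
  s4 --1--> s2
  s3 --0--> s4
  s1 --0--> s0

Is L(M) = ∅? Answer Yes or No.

No

The string 0 is accepted: the run s0 → s4 ends in the accepting state s4.
Since at least one string is accepted, L(M) is not empty.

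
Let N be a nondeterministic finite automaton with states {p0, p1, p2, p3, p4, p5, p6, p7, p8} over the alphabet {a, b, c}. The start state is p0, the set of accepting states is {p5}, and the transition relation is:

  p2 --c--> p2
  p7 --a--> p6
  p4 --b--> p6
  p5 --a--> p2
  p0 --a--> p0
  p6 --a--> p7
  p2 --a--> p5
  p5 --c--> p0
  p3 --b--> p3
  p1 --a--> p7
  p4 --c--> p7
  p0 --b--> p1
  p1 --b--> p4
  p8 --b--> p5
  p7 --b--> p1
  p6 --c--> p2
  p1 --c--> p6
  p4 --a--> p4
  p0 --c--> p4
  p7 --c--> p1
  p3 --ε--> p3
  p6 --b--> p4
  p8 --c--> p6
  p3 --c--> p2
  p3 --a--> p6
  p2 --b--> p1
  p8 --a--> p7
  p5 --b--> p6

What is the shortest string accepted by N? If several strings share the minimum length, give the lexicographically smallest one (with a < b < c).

bcca

A breadth-first search from p0 reaches an accepting state first via the path p0 → p1 → p6 → p2 → p5 on input bcca.
No string of length < 4 is accepted (BFS exhausts all shorter strings without reaching an accepting state), and bcca is the lexicographically least accepting string of length 4.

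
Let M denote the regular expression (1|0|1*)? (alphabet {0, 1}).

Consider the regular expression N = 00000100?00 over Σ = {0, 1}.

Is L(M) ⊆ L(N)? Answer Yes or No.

The empty string ε is in L(M) but not in L(N).
So L(M) ⊄ L(N).

No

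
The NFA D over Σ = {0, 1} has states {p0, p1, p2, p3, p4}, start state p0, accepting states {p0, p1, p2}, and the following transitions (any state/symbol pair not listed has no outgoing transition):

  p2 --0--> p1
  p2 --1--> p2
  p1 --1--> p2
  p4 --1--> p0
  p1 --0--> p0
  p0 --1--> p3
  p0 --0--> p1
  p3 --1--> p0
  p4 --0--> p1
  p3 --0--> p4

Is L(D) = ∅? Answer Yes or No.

No

The empty string ε is accepted: the run p0 ends in the accepting state p0.
Since at least one string is accepted, L(D) is not empty.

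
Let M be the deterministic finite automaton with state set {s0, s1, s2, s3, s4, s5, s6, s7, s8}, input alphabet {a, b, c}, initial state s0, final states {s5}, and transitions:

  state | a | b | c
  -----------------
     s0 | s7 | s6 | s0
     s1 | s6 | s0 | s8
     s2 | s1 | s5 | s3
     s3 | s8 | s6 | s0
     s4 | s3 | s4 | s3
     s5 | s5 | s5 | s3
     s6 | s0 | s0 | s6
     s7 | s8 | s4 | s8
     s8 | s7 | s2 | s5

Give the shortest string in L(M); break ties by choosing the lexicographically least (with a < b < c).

aac

A breadth-first search from s0 reaches an accepting state first via the path s0 → s7 → s8 → s5 on input aac.
No string of length < 3 is accepted (BFS exhausts all shorter strings without reaching an accepting state), and aac is the lexicographically least accepting string of length 3.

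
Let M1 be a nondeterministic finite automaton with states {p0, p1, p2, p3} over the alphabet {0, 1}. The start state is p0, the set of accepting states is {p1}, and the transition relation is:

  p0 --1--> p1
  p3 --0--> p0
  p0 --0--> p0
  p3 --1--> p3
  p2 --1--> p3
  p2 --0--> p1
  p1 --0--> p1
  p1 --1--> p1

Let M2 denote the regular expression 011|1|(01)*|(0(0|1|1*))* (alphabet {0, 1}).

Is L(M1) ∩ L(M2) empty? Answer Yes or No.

No

The string 1 is accepted by both M1 and M2.
Hence L(M1) ∩ L(M2) ≠ ∅.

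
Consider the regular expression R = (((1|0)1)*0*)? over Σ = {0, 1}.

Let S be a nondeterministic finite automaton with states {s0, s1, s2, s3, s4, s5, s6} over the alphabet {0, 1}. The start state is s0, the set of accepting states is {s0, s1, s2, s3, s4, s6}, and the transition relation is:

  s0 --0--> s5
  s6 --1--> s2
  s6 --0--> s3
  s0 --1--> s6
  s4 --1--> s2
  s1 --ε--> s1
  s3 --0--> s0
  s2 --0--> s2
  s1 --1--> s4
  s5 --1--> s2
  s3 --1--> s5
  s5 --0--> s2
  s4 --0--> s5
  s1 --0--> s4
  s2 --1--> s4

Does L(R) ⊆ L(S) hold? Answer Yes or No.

No

The string 0 is in L(R) but not in L(S).
So L(R) ⊄ L(S).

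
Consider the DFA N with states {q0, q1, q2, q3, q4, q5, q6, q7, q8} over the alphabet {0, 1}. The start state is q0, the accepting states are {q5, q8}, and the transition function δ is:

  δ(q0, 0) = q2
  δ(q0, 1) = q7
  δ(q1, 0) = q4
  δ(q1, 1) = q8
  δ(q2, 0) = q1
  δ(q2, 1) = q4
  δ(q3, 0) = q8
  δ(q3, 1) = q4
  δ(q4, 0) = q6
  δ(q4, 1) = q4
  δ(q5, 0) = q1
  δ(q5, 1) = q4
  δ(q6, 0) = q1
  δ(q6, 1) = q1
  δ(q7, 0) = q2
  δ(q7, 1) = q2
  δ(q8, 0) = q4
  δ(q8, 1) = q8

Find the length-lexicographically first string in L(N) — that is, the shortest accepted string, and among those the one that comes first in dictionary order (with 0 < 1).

001

A breadth-first search from q0 reaches an accepting state first via the path q0 → q2 → q1 → q8 on input 001.
No string of length < 3 is accepted (BFS exhausts all shorter strings without reaching an accepting state), and 001 is the lexicographically least accepting string of length 3.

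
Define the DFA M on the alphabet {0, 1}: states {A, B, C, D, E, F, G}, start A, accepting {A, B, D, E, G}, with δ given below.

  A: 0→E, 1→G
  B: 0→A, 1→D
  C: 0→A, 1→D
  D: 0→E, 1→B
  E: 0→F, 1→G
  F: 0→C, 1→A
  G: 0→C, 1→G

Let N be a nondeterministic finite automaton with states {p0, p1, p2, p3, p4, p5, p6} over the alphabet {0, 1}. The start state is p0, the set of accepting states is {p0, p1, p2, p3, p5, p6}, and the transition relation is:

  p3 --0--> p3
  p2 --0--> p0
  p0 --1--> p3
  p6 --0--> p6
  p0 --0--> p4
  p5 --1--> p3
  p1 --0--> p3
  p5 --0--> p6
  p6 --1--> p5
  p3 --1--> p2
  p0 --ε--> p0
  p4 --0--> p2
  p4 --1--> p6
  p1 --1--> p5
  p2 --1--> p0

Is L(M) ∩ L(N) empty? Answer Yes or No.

No

The empty string ε is accepted by both M and N.
Hence L(M) ∩ L(N) ≠ ∅.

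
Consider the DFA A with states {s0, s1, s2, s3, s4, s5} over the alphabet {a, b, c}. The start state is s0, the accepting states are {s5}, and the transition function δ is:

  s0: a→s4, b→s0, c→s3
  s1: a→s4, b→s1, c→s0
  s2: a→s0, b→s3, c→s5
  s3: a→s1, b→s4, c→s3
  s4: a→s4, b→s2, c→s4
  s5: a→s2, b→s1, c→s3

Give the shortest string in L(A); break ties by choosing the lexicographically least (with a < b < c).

A breadth-first search from s0 reaches an accepting state first via the path s0 → s4 → s2 → s5 on input abc.
No string of length < 3 is accepted (BFS exhausts all shorter strings without reaching an accepting state), and abc is the lexicographically least accepting string of length 3.

abc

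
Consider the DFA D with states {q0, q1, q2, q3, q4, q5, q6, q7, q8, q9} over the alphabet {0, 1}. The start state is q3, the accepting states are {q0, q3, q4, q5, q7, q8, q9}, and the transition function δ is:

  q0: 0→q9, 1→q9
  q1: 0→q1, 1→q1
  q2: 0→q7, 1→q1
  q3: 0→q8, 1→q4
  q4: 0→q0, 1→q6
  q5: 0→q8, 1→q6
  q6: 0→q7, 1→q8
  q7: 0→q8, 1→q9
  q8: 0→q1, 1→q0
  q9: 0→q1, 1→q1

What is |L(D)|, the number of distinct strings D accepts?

19

The useful subgraph on states {q0, q3, q4, q6, q7, q8, q9} is acyclic, so L(D) is finite; the longest accepting path visits 7 useful states, giving maximum string length 6.
Counting accepting paths from q3 by length: 1 of length 0, 2 of length 1, 2 of length 2, 6 of length 3, 3 of length 4, 3 of length 5, 2 of length 6. Total 19.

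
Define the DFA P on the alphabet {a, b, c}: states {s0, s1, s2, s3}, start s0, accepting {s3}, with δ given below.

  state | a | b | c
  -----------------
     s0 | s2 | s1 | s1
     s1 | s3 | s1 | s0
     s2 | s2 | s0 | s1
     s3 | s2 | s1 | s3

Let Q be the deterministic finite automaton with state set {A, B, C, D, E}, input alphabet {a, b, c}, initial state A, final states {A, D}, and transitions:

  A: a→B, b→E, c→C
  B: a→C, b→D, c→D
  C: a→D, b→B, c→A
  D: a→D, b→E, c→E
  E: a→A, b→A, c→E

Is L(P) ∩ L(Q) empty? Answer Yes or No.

The string ba is accepted by both P and Q.
Hence L(P) ∩ L(Q) ≠ ∅.

No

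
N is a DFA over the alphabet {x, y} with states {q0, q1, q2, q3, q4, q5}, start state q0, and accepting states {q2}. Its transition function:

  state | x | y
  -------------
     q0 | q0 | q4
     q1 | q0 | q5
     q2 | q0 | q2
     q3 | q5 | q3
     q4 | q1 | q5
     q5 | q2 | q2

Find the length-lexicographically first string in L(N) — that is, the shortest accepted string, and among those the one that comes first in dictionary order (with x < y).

A breadth-first search from q0 reaches an accepting state first via the path q0 → q4 → q5 → q2 on input yyx.
No string of length < 3 is accepted (BFS exhausts all shorter strings without reaching an accepting state), and yyx is the lexicographically least accepting string of length 3.

yyx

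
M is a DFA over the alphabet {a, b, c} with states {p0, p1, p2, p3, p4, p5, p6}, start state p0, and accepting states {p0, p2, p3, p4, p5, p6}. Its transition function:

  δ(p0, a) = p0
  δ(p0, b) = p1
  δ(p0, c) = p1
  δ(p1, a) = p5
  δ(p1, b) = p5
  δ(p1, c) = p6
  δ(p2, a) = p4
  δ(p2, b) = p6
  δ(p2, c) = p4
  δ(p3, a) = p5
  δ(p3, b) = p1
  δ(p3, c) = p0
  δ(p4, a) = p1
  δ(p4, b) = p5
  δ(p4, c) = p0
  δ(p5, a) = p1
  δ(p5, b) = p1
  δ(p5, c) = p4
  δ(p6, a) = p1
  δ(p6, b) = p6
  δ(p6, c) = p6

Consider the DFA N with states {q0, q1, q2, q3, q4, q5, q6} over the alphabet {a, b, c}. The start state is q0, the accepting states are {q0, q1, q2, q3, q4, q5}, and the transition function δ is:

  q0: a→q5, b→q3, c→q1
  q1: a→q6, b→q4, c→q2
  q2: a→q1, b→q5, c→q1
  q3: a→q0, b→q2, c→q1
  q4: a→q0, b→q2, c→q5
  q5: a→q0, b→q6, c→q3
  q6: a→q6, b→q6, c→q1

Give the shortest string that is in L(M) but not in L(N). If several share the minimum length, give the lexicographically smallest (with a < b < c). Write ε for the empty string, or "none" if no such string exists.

The string ca is accepted by M but not by N.
No shorter string lies in the difference, and ca is the lexicographically first length-2 string in L(M) \ L(N).

ca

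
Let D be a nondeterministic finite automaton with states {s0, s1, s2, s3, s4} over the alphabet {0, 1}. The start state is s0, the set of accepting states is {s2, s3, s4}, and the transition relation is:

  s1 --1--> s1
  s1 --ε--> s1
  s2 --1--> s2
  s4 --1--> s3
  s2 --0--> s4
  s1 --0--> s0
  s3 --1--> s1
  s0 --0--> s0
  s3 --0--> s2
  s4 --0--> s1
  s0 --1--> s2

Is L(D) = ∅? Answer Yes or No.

The string 1 is accepted: the run s0 → s2 ends in the accepting state s2.
Since at least one string is accepted, L(D) is not empty.

No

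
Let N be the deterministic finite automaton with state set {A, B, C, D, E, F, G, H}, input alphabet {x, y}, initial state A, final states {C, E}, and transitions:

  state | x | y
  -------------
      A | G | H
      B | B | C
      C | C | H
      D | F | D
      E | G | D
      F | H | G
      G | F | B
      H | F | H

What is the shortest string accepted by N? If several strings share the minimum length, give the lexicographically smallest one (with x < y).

A breadth-first search from A reaches an accepting state first via the path A → G → B → C on input xyy.
No string of length < 3 is accepted (BFS exhausts all shorter strings without reaching an accepting state), and xyy is the lexicographically least accepting string of length 3.

xyy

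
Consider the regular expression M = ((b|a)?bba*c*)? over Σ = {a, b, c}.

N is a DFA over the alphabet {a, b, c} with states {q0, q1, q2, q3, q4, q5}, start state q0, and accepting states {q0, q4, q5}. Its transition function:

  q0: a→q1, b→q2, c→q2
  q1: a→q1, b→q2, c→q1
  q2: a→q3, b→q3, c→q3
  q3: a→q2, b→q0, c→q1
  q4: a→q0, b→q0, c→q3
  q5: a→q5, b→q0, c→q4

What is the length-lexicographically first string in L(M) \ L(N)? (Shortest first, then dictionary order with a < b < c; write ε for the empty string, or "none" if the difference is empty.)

The string bb is accepted by M but not by N.
No shorter string lies in the difference, and bb is the lexicographically first length-2 string in L(M) \ L(N).

bb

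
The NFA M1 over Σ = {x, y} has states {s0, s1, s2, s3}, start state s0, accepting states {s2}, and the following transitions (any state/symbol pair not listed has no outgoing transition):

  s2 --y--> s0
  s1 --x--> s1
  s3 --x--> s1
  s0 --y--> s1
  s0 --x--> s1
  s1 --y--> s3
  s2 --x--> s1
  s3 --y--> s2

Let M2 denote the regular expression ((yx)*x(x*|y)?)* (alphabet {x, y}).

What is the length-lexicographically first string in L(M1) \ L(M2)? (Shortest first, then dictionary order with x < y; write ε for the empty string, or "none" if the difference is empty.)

The string xyy is accepted by M1 but not by M2.
No shorter string lies in the difference, and xyy is the lexicographically first length-3 string in L(M1) \ L(M2).

xyy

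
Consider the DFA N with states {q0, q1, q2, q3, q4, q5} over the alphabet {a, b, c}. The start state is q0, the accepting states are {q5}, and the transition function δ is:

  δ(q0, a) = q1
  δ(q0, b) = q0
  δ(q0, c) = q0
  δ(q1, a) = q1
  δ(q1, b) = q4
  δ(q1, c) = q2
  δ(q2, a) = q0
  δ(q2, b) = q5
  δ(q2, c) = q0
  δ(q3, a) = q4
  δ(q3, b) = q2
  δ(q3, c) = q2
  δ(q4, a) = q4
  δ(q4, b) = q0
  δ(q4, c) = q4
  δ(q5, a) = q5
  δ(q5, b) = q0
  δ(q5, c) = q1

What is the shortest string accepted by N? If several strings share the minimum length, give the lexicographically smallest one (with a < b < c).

A breadth-first search from q0 reaches an accepting state first via the path q0 → q1 → q2 → q5 on input acb.
No string of length < 3 is accepted (BFS exhausts all shorter strings without reaching an accepting state), and acb is the lexicographically least accepting string of length 3.

acb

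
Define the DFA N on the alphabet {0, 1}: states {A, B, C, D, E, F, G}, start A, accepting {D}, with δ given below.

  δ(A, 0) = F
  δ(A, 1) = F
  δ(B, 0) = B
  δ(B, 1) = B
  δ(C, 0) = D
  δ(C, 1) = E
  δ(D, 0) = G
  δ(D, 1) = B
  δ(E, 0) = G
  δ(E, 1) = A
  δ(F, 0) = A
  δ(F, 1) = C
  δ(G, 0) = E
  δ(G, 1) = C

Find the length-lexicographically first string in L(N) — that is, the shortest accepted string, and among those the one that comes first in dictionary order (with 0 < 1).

A breadth-first search from A reaches an accepting state first via the path A → F → C → D on input 010.
No string of length < 3 is accepted (BFS exhausts all shorter strings without reaching an accepting state), and 010 is the lexicographically least accepting string of length 3.

010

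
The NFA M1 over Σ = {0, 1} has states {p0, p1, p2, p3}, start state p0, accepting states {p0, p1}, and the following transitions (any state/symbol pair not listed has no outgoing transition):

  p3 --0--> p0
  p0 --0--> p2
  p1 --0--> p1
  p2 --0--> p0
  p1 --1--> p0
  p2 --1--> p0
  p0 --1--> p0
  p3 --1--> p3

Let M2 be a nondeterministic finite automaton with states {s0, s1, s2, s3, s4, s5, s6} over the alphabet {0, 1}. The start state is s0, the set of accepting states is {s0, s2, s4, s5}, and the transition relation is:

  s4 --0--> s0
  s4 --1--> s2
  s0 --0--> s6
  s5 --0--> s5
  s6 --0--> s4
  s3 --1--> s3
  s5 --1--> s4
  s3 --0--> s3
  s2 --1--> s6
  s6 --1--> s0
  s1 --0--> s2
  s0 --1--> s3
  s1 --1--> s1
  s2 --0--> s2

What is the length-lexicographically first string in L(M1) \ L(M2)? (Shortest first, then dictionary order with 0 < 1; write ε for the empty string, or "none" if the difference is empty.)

The string 1 is accepted by M1 but not by M2.
No shorter string lies in the difference, and 1 is the lexicographically first length-1 string in L(M1) \ L(M2).

1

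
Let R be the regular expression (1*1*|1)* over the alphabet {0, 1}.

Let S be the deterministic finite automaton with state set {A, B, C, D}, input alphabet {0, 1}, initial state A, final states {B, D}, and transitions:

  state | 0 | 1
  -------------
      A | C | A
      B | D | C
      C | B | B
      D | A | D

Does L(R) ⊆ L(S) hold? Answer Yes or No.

The empty string ε is in L(R) but not in L(S).
So L(R) ⊄ L(S).

No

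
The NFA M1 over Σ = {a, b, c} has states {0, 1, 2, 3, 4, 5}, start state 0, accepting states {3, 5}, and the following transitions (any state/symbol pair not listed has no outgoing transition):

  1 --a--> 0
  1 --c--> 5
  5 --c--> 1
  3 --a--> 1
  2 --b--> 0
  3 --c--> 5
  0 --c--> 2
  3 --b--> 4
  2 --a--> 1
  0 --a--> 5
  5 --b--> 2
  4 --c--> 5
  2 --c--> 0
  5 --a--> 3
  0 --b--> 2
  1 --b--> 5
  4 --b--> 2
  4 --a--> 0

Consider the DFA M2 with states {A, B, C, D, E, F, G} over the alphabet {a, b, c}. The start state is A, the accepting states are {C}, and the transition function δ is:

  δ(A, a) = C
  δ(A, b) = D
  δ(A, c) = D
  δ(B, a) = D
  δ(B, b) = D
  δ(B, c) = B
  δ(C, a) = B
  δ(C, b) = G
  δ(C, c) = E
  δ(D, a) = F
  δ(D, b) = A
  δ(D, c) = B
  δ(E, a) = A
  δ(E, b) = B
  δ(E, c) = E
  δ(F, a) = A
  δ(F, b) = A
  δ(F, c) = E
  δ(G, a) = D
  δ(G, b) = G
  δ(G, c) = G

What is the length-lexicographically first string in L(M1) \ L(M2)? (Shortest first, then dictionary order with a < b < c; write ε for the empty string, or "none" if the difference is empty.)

The string aa is accepted by M1 but not by M2.
No shorter string lies in the difference, and aa is the lexicographically first length-2 string in L(M1) \ L(M2).

aa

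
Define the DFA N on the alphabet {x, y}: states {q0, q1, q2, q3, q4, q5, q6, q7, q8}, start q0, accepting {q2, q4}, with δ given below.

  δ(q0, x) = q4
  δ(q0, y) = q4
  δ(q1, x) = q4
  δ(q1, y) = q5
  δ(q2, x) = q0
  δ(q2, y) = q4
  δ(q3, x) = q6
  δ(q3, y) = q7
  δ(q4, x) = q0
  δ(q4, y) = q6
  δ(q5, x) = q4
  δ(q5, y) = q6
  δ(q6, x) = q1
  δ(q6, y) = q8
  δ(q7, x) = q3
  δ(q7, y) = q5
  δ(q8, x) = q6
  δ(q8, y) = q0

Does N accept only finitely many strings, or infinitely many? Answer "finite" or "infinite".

State q0 is reachable from the start and can reach an accepting state, and it lies on the cycle q0 → q4 → q0.
Traversing that cycle any number of times yields accepted strings of unbounded length, so the language is infinite.

infinite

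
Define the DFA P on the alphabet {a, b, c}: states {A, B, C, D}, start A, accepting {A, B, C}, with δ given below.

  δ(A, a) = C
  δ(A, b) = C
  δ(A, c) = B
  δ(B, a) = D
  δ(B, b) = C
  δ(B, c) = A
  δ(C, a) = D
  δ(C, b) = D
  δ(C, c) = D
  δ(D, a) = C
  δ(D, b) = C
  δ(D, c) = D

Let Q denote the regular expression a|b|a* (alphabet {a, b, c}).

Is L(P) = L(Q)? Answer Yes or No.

No

The string c is accepted by P but rejected by Q.
So L(P) ≠ L(Q).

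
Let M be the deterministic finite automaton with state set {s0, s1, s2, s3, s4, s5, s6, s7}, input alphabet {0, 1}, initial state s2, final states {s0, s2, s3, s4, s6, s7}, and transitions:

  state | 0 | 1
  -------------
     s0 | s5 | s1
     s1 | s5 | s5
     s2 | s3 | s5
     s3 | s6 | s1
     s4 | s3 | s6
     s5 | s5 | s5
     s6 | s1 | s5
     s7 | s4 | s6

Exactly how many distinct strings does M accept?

3

The useful subgraph on states {s2, s3, s6} is acyclic, so L(M) is finite; the longest accepting path visits 3 useful states, giving maximum string length 2.
Counting accepting paths from s2 by length: 1 of length 0, 1 of length 1, 1 of length 2. Total 3.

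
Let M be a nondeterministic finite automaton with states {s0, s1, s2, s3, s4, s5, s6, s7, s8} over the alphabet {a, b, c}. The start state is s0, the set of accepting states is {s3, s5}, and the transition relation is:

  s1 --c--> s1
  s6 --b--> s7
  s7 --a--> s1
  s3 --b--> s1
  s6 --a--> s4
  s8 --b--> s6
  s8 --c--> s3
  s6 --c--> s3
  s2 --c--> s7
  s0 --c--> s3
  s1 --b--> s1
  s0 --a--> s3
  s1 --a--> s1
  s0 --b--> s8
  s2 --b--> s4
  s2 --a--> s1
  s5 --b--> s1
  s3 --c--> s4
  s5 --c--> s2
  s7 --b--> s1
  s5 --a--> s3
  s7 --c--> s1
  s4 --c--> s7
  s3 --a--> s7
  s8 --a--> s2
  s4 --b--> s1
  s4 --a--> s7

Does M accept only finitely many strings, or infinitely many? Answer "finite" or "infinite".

The useful states (reachable from s0 and able to reach an accepting state) are {s0, s3, s6, s8}.
Restricted to these states the transition graph has no cycle, so every accepting path has bounded length and L is finite.

finite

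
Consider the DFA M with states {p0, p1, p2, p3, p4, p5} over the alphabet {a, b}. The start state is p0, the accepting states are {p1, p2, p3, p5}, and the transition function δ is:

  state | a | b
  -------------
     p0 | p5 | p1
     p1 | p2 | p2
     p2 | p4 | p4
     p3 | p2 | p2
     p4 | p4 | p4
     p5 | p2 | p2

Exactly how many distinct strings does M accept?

6

The useful subgraph on states {p0, p1, p2, p5} is acyclic, so L(M) is finite; the longest accepting path visits 3 useful states, giving maximum string length 2.
Counting accepting paths from p0 by length: 2 of length 1, 4 of length 2. Total 6.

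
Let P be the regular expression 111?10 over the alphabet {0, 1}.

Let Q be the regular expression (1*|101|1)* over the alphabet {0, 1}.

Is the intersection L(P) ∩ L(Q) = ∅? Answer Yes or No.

Yes

Converting the expression P to a DFA (subset construction, then merging equivalent states) gives the minimal DFA with states {p0, p1, p2, p3, p4, p5, p6}, start state p0, accepting states {p5} and transitions p0: 0→p1, 1→p2; p1: 0→p1, 1→p1; p2: 0→p1, 1→p3; p3: 0→p1, 1→p4; p4: 0→p5, 1→p6; p5: 0→p1, 1→p1; p6: 0→p5, 1→p1.
Converting the expression Q to a DFA (subset construction, then merging equivalent states) gives the minimal DFA with states {q0, q1, q2, q3}, start state q0, accepting states {q0, q2} and transitions q0: 0→q1, 1→q2; q1: 0→q1, 1→q1; q2: 0→q3, 1→q2; q3: 0→q1, 1→q0.
Exploring the product automaton P × Q from the start pair (p0, q0), following both machines on each input symbol, reaches 10 state pairs: (p0, q0), (p1, q1), (p2, q2), (p1, q3), (p3, q2), (p1, q0), (p4, q2), (p1, q2), (p5, q3), (p6, q2).
P accepts in {p5} and Q accepts in {q0, q2}; no reachable pair has both components accepting, so no string drives both machines to acceptance simultaneously and L(P) ∩ L(Q) = ∅.
So no string is accepted by both, and the intersection is empty.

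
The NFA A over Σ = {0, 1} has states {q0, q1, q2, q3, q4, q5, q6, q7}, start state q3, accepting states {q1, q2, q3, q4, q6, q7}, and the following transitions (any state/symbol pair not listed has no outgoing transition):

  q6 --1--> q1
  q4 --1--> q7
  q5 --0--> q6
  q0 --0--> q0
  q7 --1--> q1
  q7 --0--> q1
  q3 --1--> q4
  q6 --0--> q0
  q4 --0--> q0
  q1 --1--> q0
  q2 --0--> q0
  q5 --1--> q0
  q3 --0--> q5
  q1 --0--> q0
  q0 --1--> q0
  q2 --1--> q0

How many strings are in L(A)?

The useful subgraph on states {q1, q3, q4, q5, q6, q7} is acyclic, so L(A) is finite; the longest accepting path visits 4 useful states, giving maximum string length 3.
Counting accepting paths from q3 by length: 1 of length 0, 1 of length 1, 2 of length 2, 3 of length 3. Total 7.

7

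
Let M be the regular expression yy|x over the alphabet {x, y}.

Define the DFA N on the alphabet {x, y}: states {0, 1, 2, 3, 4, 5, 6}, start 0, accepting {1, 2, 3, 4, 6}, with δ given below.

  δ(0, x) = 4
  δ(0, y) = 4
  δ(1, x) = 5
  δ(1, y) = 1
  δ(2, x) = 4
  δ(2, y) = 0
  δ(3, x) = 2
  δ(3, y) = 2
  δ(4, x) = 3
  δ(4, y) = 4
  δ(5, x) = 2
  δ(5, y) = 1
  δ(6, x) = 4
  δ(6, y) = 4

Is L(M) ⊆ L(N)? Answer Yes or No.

Converting the expression M to a DFA (subset construction, then merging equivalent states) gives the minimal DFA with states {m0, m1, m2, m3}, start state m0, accepting states {m1} and transitions m0: x→m1, y→m2; m1: x→m3, y→m3; m2: x→m3, y→m1; m3: x→m3, y→m3.
Exploring the product automaton M × N from the start pair (m0, 0), following both machines on each input symbol, reaches 7 state pairs: (m0, 0), (m1, 4), (m2, 4), (m3, 3), (m3, 4), (m3, 2), (m3, 0).
M accepts in {m1} and N accepts in {1, 2, 3, 4, 6}. The reachable pairs whose M-component is accepting are (m1, 4); in each of them the N-component is accepting too, so the product for L(M) \ L(N) (M-component accepting, N-component rejecting) has no reachable accepting pair and the difference is empty.
Hence every string in L(M) is also in L(N).

Yes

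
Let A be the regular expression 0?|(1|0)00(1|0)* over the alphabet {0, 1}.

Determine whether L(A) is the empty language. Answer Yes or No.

No

The empty string ε matches the expression, so it belongs to L(A).
Since L(A) contains at least one string, it is not empty.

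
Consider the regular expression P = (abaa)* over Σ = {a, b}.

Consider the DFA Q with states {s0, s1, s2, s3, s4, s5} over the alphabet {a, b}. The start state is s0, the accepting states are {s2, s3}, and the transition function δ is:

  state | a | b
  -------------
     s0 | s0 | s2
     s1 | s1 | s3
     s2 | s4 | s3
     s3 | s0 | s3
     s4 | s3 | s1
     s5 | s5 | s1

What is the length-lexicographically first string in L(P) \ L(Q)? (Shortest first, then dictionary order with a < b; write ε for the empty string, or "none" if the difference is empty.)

The empty string ε is accepted by P but not by Q.
Since ε is the unique shortest string, it is the required witness.

ε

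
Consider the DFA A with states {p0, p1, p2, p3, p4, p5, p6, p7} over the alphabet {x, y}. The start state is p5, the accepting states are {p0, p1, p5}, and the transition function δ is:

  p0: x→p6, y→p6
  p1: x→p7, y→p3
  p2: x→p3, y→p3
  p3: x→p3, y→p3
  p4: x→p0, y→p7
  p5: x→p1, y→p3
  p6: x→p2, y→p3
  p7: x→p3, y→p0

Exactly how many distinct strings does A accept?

The useful subgraph on states {p0, p1, p5, p7} is acyclic, so L(A) is finite; the longest accepting path visits 4 useful states, giving maximum string length 3.
Counting accepting paths from p5 by length: 1 of length 0, 1 of length 1, 1 of length 3. Total 3.

3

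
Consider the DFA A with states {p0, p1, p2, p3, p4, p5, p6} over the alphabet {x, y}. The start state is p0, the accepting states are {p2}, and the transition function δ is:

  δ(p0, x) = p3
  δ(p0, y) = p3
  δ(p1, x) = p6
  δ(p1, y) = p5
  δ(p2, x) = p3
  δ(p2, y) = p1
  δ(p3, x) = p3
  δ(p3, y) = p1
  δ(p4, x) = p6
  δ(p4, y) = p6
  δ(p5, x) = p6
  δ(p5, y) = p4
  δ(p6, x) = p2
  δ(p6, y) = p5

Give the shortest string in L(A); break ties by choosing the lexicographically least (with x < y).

xyxx

A breadth-first search from p0 reaches an accepting state first via the path p0 → p3 → p1 → p6 → p2 on input xyxx.
No string of length < 4 is accepted (BFS exhausts all shorter strings without reaching an accepting state), and xyxx is the lexicographically least accepting string of length 4.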